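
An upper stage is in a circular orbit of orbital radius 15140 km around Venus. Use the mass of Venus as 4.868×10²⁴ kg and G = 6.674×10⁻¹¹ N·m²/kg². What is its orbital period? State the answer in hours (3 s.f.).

T ≈ 5.70 hours

μ = GM = 6.674×10⁻¹¹ × 4.868×10²⁴ = 3.249×10¹⁴ m³/s².
r = 15140 km = 1.514×10⁷ m.
Kepler's third law: T = 2π√(r³/μ) = 2π√((1.514×10⁷)³ / 3.249×10¹⁴).
r³/μ = 1.068×10⁷ s², so T = 2π × 3.268×10³ = 2.054×10⁴ s.
Converting: 2.054×10⁴ s ÷ 3600 = 5.704 hours.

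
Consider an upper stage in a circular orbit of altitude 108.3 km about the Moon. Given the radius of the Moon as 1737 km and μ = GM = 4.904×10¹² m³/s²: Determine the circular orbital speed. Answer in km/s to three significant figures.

r = 1737 + 108.3 = 1845.3 km = 1.8453×10⁶ m.
For a circular orbit v = √(μ/r) = √(4.904×10¹² / 1.845×10⁶) = √(2.658×10⁶) = 1630 m/s.
That is 1.630 km/s.

v ≈ 1.63 km/s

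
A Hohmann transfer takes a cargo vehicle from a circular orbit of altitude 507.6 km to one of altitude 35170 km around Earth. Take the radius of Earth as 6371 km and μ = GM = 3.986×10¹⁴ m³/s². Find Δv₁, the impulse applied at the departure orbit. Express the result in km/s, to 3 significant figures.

r₁ = 6371 + 507.6 = 6878.6 km = 6.8786×10⁶ m.
r₂ = 6371 + 35170 = 41541 km = 4.1541×10⁷ m.
Transfer ellipse a_t = (r₁ + r₂)/2 = 2.421×10⁷ m.
At r₁: circular v_c1 = √(μ/r₁) = 7612 m/s; transfer-perigee v_p = √[μ(2/r₁ − 1/a_t)] = 9972 m/s.
Δv₁ = v_p − v_c1 = 2359 m/s.
= 2.359 km/s.

Δv ≈ 2.36 km/s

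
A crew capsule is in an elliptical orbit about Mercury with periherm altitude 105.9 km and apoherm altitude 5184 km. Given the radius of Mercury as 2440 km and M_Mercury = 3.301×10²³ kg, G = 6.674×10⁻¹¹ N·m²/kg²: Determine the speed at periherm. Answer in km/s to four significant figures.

μ = GM = 6.674×10⁻¹¹ × 3.301×10²³ = 2.203×10¹³ m³/s².
r_p = 2440 + 105.9 = 2545.9 km = 2.5459×10⁶ m.
r_a = 2440 + 5184 = 7624.0 km = 7.6240×10⁶ m.
Semi-major axis a = (r_p + r_a)/2 = 5084.9 km = 5.085×10⁶ m.
Vis-viva: v² = μ(2/r − 1/a) = 2.203×10¹³ × (7.856×10⁻⁷ − 1.967×10⁻⁷) = 1.297×10⁷ m²/s².
v = 3602 m/s = 3.602 km/s.

v ≈ 3.602 km/s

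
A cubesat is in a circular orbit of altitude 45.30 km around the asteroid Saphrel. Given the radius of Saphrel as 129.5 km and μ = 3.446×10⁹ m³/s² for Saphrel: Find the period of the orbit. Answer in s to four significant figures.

T ≈ 7822 s

r = 129.5 + 45.30 = 174.80 km = 1.7480×10⁵ m.
Kepler's third law: T = 2π√(r³/μ) = 2π√((1.748×10⁵)³ / 3.446×10⁹).
r³/μ = 1.550×10⁶ s², so T = 2π × 1.245×10³ = 7.822×10³ s.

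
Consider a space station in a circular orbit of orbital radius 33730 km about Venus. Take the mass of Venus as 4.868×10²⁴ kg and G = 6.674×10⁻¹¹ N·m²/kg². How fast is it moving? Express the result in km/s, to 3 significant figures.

v ≈ 3.10 km/s

μ = GM = 6.674×10⁻¹¹ × 4.868×10²⁴ = 3.249×10¹⁴ m³/s².
r = 33730 km = 3.373×10⁷ m.
For a circular orbit v = √(μ/r) = √(3.249×10¹⁴ / 3.373×10⁷) = √(9.632×10⁶) = 3104 m/s.
That is 3.104 km/s.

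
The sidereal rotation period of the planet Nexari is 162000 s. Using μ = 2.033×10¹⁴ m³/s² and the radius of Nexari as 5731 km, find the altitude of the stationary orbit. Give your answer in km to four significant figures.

A synchronous orbit has period T, so by Kepler's third law a = (μT²/4π²)^(1/3).
μT²/4π² = 2.033×10¹⁴ × (1.620×10⁵)² / 39.48 = 1.351×10²³ m³.
a = 5.132×10⁷ m = 51318 km.
Altitude h = a − R = 51318 − 5731 = 45587 km.

h_sync ≈ 45590 km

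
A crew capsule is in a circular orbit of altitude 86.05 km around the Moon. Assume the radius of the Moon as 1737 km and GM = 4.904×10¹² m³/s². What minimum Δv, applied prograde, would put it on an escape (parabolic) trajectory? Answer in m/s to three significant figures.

Δv ≈ 679 m/s

r = 1737 + 86.05 = 1823.0 km = 1.8230×10⁶ m.
Circular speed v_c = √(μ/r) = 1640 m/s.
Escape speed v_esc = √(2μ/r) = √2 × v_c = 2319 m/s.
Δv = v_esc − v_c = 679.4 m/s.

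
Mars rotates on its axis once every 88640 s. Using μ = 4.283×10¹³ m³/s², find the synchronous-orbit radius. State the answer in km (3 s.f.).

r_sync ≈ 20400 km

A synchronous orbit has period T, so by Kepler's third law a = (μT²/4π²)^(1/3).
μT²/4π² = 4.283×10¹³ × (8.864×10⁴)² / 39.48 = 8.524×10²¹ m³.
a = 2.043×10⁷ m = 20428 km.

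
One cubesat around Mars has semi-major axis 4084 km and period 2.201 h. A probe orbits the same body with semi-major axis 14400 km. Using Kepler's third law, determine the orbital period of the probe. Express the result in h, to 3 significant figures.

T₂ ≈ 14.6 h

Kepler's third law: T² ∝ a³, so T₂ = T₁ (a₂/a₁)^(3/2).
a₂/a₁ = 3.526, (a₂/a₁)^(3/2) = 6.621.
T₂ = 2.201 × 6.621 = 14.57 h.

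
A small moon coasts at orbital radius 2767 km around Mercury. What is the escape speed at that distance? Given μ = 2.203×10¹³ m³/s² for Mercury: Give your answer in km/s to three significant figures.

v_esc ≈ 3.99 km/s

r = 2767 km = 2.767×10⁶ m.
Escape speed v_esc = √(2μ/r) = √(2 × 2.203×10¹³ / 2.767×10⁶) = √(1.592×10⁷) = 3990 m/s.
= 3.990 km/s.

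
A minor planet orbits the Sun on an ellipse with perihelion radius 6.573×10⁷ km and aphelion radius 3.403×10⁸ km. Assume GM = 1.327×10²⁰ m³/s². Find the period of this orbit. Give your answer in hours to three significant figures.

Semi-major axis a = (r_p + r_a)/2 = (6.5730×10⁷ + 3.4030×10⁸)/2 = 2.0302×10⁸ km = 2.030×10¹¹ m.
By Kepler's third law T = 2π√(a³/μ) = 2π × 7.941×10⁶ = 4.989×10⁷ s.
= 13860 hours.

T ≈ 13900 hours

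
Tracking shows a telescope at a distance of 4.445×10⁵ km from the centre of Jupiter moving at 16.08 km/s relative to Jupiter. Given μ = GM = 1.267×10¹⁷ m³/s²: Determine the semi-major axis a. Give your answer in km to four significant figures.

r = 4.445×10⁸ m.
Vis-viva rearranged: 1/a = 2/r − v²/μ = 4.499×10⁻⁹ − 2.041×10⁻⁹ = 2.459×10⁻⁹ m⁻¹.
a = 4.067×10⁸ m = 4.0673×10⁵ km.

a ≈ 4.067×10⁵ km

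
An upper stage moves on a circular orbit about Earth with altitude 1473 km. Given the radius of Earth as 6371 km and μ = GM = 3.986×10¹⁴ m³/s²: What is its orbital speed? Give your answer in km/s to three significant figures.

v ≈ 7.13 km/s

r = 6371 + 1473 = 7844.0 km = 7.8440×10⁶ m.
For a circular orbit v = √(μ/r) = √(3.986×10¹⁴ / 7.844×10⁶) = √(5.082×10⁷) = 7129 m/s.
That is 7.129 km/s.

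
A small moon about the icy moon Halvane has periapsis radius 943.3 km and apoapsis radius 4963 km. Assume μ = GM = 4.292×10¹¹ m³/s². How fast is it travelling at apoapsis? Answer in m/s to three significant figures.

Semi-major axis a = (r_p + r_a)/2 = 2953.2 km = 2.953×10⁶ m.
Vis-viva: v² = μ(2/r − 1/a) = 4.292×10¹¹ × (4.030×10⁻⁷ − 3.386×10⁻⁷) = 2.762×10⁴ m²/s².
v = 166.2 m/s.

v ≈ 166 m/s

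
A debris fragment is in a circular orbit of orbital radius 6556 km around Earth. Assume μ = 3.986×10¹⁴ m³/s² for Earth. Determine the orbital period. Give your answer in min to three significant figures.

T ≈ 88.0 min

r = 6556 km = 6.556×10⁶ m.
Kepler's third law: T = 2π√(r³/μ) = 2π√((6.556×10⁶)³ / 3.986×10¹⁴).
r³/μ = 7.069×10⁵ s², so T = 2π × 8.408×10² = 5.283×10³ s.
Converting: 5.283×10³ s ÷ 60.00 = 88.05 min.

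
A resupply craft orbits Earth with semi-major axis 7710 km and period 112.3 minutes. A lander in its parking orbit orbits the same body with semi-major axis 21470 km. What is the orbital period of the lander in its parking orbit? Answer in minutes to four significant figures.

Kepler's third law: T² ∝ a³, so T₂ = T₁ (a₂/a₁)^(3/2).
a₂/a₁ = 2.785, (a₂/a₁)^(3/2) = 4.647.
T₂ = 112.3 × 4.647 = 521.9 minutes.

T₂ ≈ 521.9 minutes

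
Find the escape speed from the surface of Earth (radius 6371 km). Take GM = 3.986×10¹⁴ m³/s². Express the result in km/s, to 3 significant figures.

v_esc ≈ 11.2 km/s

r = R = 6.371×10⁶ m.
Escape speed v_esc = √(2μ/r) = √(2 × 3.986×10¹⁴ / 6.371×10⁶) = √(1.251×10⁸) = 11190 m/s.
= 11.19 km/s.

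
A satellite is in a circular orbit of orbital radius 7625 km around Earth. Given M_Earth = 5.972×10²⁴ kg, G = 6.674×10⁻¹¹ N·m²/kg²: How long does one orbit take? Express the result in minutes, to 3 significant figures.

T ≈ 110 minutes

μ = GM = 6.674×10⁻¹¹ × 5.972×10²⁴ = 3.986×10¹⁴ m³/s².
r = 7625 km = 7.625×10⁶ m.
Kepler's third law: T = 2π√(r³/μ) = 2π√((7.625×10⁶)³ / 3.986×10¹⁴).
r³/μ = 1.112×10⁶ s², so T = 2π × 1.055×10³ = 6.627×10³ s.
Converting: 6.627×10³ s ÷ 60.00 = 110.4 minutes.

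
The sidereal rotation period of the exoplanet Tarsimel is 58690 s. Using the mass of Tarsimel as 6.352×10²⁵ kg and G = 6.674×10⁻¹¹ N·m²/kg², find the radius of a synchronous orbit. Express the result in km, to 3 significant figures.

μ = GM = 6.674×10⁻¹¹ × 6.352×10²⁵ = 4.239×10¹⁵ m³/s².
A synchronous orbit has period T, so by Kepler's third law a = (μT²/4π²)^(1/3).
μT²/4π² = 4.239×10¹⁵ × (5.869×10⁴)² / 39.48 = 3.699×10²³ m³.
a = 7.178×10⁷ m = 71783 km.

r_sync ≈ 71800 km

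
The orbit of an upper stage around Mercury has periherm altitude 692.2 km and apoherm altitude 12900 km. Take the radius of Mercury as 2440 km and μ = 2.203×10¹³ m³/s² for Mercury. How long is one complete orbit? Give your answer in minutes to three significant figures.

r_p = 2440 + 692.2 = 3132.2 km = 3.1322×10⁶ m.
r_a = 2440 + 12900 = 15340 km = 1.5340×10⁷ m.
Semi-major axis a = (r_p + r_a)/2 = (3132.2 + 15340)/2 = 9236.1 km = 9.236×10⁶ m.
By Kepler's third law T = 2π√(a³/μ) = 2π × 5.980×10³ = 3.758×10⁴ s.
= 626.3 minutes.

T ≈ 626 minutes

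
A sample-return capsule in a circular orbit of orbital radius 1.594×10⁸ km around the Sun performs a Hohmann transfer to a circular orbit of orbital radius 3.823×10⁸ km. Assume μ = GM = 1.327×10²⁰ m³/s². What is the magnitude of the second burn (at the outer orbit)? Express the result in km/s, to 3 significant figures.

Δv ≈ 4.34 km/s

r₁ = 1.594×10⁸ km = 1.594×10¹¹ m.
r₂ = 3.823×10⁸ km = 3.823×10¹¹ m.
Transfer ellipse a_t = (r₁ + r₂)/2 = 2.708×10¹¹ m.
At r₁: circular v_c1 = √(μ/r₁) = 28850 m/s; transfer-perihelion v_p = √[μ(2/r₁ − 1/a_t)] = 34280 m/s.
At r₂: circular v_c2 = √(μ/r₂) = 18630 m/s; transfer-aphelion v_a = √[μ(2/r₂ − 1/a_t)] = 14290 m/s.
Δv₂ = v_c2 − v_a = 4338 m/s.
= 4.338 km/s.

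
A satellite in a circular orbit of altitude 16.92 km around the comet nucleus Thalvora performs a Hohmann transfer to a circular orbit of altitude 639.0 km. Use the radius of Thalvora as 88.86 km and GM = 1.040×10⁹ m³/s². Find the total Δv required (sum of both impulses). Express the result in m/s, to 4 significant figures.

r₁ = 88.86 + 16.92 = 105.78 km = 1.0578×10⁵ m.
r₂ = 88.86 + 639.0 = 727.86 km = 7.2786×10⁵ m.
Transfer ellipse a_t = (r₁ + r₂)/2 = 4.168×10⁵ m.
At r₁: circular v_c1 = √(μ/r₁) = 99.16 m/s; transfer-periapsis v_p = √[μ(2/r₁ − 1/a_t)] = 131.0 m/s.
Δv₁ = v_p − v_c1 = 31.87 m/s.
At r₂: circular v_c2 = √(μ/r₂) = 37.80 m/s; transfer-apoapsis v_a = √[μ(2/r₂ − 1/a_t)] = 19.04 m/s.
Δv₂ = v_c2 − v_a = 18.76 m/s.
Total Δv = Δv₁ + Δv₂ = 50.63 m/s.

Δv_total ≈ 50.63 m/s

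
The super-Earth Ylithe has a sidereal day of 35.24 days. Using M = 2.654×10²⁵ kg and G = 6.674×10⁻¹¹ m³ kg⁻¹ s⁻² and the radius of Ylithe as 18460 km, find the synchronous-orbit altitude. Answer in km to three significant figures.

μ = GM = 6.674×10⁻¹¹ × 2.654×10²⁵ = 1.771×10¹⁵ m³/s².
T = 35.24 days = 3.045×10⁶ s.
A synchronous orbit has period T, so by Kepler's third law a = (μT²/4π²)^(1/3).
μT²/4π² = 1.771×10¹⁵ × (3.045×10⁶)² / 39.48 = 4.159×10²⁶ m³.
a = 7.465×10⁸ m = 7.4646×10⁵ km.
Altitude h = a − R = 7.4646×10⁵ − 18460 = 7.2800×10⁵ km.

h_sync ≈ 7.28×10⁵ km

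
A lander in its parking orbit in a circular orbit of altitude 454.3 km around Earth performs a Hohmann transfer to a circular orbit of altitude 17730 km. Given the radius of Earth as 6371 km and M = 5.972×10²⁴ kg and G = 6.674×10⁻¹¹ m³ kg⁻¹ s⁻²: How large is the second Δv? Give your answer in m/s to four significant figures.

μ = GM = 6.674×10⁻¹¹ × 5.972×10²⁴ = 3.986×10¹⁴ m³/s².
r₁ = 6371 + 454.3 = 6825.3 km = 6.8253×10⁶ m.
r₂ = 6371 + 17730 = 24101 km = 2.4101×10⁷ m.
Transfer ellipse a_t = (r₁ + r₂)/2 = 1.546×10⁷ m.
At r₁: circular v_c1 = √(μ/r₁) = 7642 m/s; transfer-perigee v_p = √[μ(2/r₁ − 1/a_t)] = 9540 m/s.
At r₂: circular v_c2 = √(μ/r₂) = 4067 m/s; transfer-apogee v_a = √[μ(2/r₂ − 1/a_t)] = 2702 m/s.
Δv₂ = v_c2 − v_a = 1365 m/s.

Δv ≈ 1365 m/s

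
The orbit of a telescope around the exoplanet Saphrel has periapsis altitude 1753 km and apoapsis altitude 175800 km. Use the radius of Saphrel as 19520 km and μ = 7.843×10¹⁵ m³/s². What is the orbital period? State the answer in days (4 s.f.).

r_p = 19520 + 1753 = 21273 km = 2.1273×10⁷ m.
r_a = 19520 + 175800 = 195320 km = 1.9532×10⁸ m.
Semi-major axis a = (r_p + r_a)/2 = (21273 + 1.9532×10⁵)/2 = 1.0830×10⁵ km = 1.083×10⁸ m.
By Kepler's third law T = 2π√(a³/μ) = 2π × 1.273×10⁴ = 7.996×10⁴ s.
= 0.9254 days.

T ≈ 0.9254 days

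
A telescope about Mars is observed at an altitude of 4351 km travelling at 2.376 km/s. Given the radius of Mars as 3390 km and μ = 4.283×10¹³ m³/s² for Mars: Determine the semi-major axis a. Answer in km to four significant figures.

a ≈ 7902 km

r = 3390 + 4351 = 7741.0 km = 7.741×10⁶ m.
Vis-viva rearranged: 1/a = 2/r − v²/μ = 2.584×10⁻⁷ − 1.318×10⁻⁷ = 1.266×10⁻⁷ m⁻¹.
a = 7.902×10⁶ m = 7901.7 km.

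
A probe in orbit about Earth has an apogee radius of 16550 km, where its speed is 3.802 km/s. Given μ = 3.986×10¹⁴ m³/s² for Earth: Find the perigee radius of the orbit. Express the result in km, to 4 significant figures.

perigee radius ≈ 7096 km

r_a = 1.655×10⁷ m.
Specific energy ε = v²/2 − μ/r = -1.686×10⁷ J/kg, so a = −μ/(2ε) = 1.182×10⁷ m.
The apsides satisfy r_p + r_a = 2a, so the perigee radius is 2a − r_a = 7.096×10⁶ m = 7096.0 km.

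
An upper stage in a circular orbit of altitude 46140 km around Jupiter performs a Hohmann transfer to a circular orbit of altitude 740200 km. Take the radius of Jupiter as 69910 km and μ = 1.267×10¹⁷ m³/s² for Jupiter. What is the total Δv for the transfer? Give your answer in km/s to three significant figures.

Δv_total ≈ 16.9 km/s

r₁ = 69910 + 46140 = 116050 km = 1.1605×10⁸ m.
r₂ = 69910 + 740200 = 810110 km = 8.1011×10⁸ m.
Transfer ellipse a_t = (r₁ + r₂)/2 = 4.631×10⁸ m.
At r₁: circular v_c1 = √(μ/r₁) = 33040 m/s; transfer-perijove v_p = √[μ(2/r₁ − 1/a_t)] = 43700 m/s.
Δv₁ = v_p − v_c1 = 10660 m/s.
At r₂: circular v_c2 = √(μ/r₂) = 12510 m/s; transfer-apojove v_a = √[μ(2/r₂ − 1/a_t)] = 6261 m/s.
Δv₂ = v_c2 − v_a = 6245 m/s.
Total Δv = Δv₁ + Δv₂ = 16910 m/s = 16.91 km/s.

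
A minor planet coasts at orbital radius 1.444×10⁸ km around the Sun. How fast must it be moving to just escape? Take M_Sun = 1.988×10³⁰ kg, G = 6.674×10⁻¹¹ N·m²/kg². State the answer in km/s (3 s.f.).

μ = GM = 6.674×10⁻¹¹ × 1.988×10³⁰ = 1.327×10²⁰ m³/s².
r = 1.444×10⁸ km = 1.444×10¹¹ m.
Escape speed v_esc = √(2μ/r) = √(2 × 1.327×10²⁰ / 1.444×10¹¹) = √(1.838×10⁹) = 42870 m/s.
= 42.87 km/s.

v_esc ≈ 42.9 km/s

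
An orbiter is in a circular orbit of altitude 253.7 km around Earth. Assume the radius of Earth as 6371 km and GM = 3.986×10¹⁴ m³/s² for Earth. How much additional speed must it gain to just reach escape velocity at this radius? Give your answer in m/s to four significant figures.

r = 6371 + 253.7 = 6624.7 km = 6.6247×10⁶ m.
Circular speed v_c = √(μ/r) = 7757 m/s.
Escape speed v_esc = √(2μ/r) = √2 × v_c = 10970 m/s.
Δv = v_esc − v_c = 3213 m/s.

Δv ≈ 3213 m/s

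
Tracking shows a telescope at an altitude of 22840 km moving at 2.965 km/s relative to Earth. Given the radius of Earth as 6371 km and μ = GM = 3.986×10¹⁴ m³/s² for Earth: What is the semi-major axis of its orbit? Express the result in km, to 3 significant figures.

r = 6371 + 22840 = 29211 km = 2.921×10⁷ m.
Vis-viva rearranged: 1/a = 2/r − v²/μ = 6.847×10⁻⁸ − 2.206×10⁻⁸ = 4.641×10⁻⁸ m⁻¹.
a = 2.155×10⁷ m = 21546 km.

a ≈ 21500 km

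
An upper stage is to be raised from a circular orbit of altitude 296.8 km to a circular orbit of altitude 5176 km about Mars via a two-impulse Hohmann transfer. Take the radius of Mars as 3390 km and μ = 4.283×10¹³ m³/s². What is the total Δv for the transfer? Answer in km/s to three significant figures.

r₁ = 3390 + 296.8 = 3686.8 km = 3.6868×10⁶ m.
r₂ = 3390 + 5176 = 8566.0 km = 8.5660×10⁶ m.
Transfer ellipse a_t = (r₁ + r₂)/2 = 6.126×10⁶ m.
At r₁: circular v_c1 = √(μ/r₁) = 3408 m/s; transfer-periapsis v_p = √[μ(2/r₁ − 1/a_t)] = 4030 m/s.
Δv₁ = v_p − v_c1 = 621.9 m/s.
At r₂: circular v_c2 = √(μ/r₂) = 2236 m/s; transfer-apoapsis v_a = √[μ(2/r₂ − 1/a_t)] = 1735 m/s.
Δv₂ = v_c2 − v_a = 501.4 m/s.
Total Δv = Δv₁ + Δv₂ = 1123 m/s = 1.123 km/s.

Δv_total ≈ 1.12 km/s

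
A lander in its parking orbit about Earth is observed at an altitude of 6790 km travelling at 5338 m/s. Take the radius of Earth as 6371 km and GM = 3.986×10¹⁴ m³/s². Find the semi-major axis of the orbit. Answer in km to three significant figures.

a ≈ 12400 km

r = 6371 + 6790 = 13161 km = 1.316×10⁷ m.
Vis-viva rearranged: 1/a = 2/r − v²/μ = 1.520×10⁻⁷ − 7.149×10⁻⁸ = 8.048×10⁻⁸ m⁻¹.
a = 1.243×10⁷ m = 12426 km.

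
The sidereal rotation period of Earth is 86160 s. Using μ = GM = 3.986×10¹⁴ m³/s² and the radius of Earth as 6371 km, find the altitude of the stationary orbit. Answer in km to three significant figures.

A synchronous orbit has period T, so by Kepler's third law a = (μT²/4π²)^(1/3).
μT²/4π² = 3.986×10¹⁴ × (8.616×10⁴)² / 39.48 = 7.495×10²² m³.
a = 4.216×10⁷ m = 42163 km.
Altitude h = a − R = 42163 − 6371 = 35792 km.

h_sync ≈ 35800 km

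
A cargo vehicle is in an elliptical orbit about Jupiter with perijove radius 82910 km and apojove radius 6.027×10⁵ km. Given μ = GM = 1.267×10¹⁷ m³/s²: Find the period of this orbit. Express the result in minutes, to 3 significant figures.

Semi-major axis a = (r_p + r_a)/2 = (82910 + 6.0270×10⁵)/2 = 3.4280×10⁵ km = 3.428×10⁸ m.
By Kepler's third law T = 2π√(a³/μ) = 2π × 1.783×10⁴ = 1.120×10⁵ s.
= 1867 minutes.

T ≈ 1870 minutes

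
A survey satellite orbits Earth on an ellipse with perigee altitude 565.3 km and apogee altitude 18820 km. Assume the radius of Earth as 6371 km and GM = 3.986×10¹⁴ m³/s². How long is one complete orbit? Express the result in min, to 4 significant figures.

T ≈ 337.7 min

r_p = 6371 + 565.3 = 6936.3 km = 6.9363×10⁶ m.
r_a = 6371 + 18820 = 25191 km = 2.5191×10⁷ m.
Semi-major axis a = (r_p + r_a)/2 = (6936.3 + 25191)/2 = 16064 km = 1.606×10⁷ m.
By Kepler's third law T = 2π√(a³/μ) = 2π × 3.225×10³ = 2.026×10⁴ s.
= 337.7 min.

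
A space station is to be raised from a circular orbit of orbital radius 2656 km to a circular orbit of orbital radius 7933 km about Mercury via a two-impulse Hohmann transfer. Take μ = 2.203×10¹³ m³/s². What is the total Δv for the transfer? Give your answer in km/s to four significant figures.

r₁ = 2656 km = 2.656×10⁶ m.
r₂ = 7933 km = 7.933×10⁶ m.
Transfer ellipse a_t = (r₁ + r₂)/2 = 5.294×10⁶ m.
At r₁: circular v_c1 = √(μ/r₁) = 2880 m/s; transfer-periherm v_p = √[μ(2/r₁ − 1/a_t)] = 3525 m/s.
Δv₁ = v_p − v_c1 = 645.3 m/s.
At r₂: circular v_c2 = √(μ/r₂) = 1666 m/s; transfer-apoherm v_a = √[μ(2/r₂ − 1/a_t)] = 1180 m/s.
Δv₂ = v_c2 − v_a = 486.1 m/s.
Total Δv = Δv₁ + Δv₂ = 1131 m/s = 1.131 km/s.

Δv_total ≈ 1.131 km/s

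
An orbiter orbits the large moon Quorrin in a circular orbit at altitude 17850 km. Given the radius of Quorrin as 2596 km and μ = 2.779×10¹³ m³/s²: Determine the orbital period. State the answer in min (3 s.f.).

r = 2596 + 17850 = 20446 km = 2.0446×10⁷ m.
Kepler's third law: T = 2π√(r³/μ) = 2π√((2.045×10⁷)³ / 2.779×10¹³).
r³/μ = 3.076×10⁸ s², so T = 2π × 1.754×10⁴ = 1.102×10⁵ s.
Converting: 1.102×10⁵ s ÷ 60.00 = 1837 min.

T ≈ 1840 min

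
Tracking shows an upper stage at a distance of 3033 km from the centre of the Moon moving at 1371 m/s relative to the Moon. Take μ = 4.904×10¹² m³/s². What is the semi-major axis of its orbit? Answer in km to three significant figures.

a ≈ 3620 km

r = 3.033×10⁶ m.
Vis-viva rearranged: 1/a = 2/r − v²/μ = 6.594×10⁻⁷ − 3.833×10⁻⁷ = 2.761×10⁻⁷ m⁻¹.
a = 3.622×10⁶ m = 3621.5 km.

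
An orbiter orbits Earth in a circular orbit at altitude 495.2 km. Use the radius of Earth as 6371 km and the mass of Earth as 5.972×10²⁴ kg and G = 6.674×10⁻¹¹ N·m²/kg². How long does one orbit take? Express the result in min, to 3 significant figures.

μ = GM = 6.674×10⁻¹¹ × 5.972×10²⁴ = 3.986×10¹⁴ m³/s².
r = 6371 + 495.2 = 6866.2 km = 6.8662×10⁶ m.
Kepler's third law: T = 2π√(r³/μ) = 2π√((6.866×10⁶)³ / 3.986×10¹⁴).
r³/μ = 8.122×10⁵ s², so T = 2π × 9.012×10² = 5.662×10³ s.
Converting: 5.662×10³ s ÷ 60.00 = 94.37 min.

T ≈ 94.4 min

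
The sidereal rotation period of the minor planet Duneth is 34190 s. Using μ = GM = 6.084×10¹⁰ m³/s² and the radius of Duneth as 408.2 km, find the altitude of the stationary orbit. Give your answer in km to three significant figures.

A synchronous orbit has period T, so by Kepler's third law a = (μT²/4π²)^(1/3).
μT²/4π² = 6.084×10¹⁰ × (3.419×10⁴)² / 39.48 = 1.801×10¹⁸ m³.
a = 1.217×10⁶ m = 1216.8 km.
Altitude h = a − R = 1216.8 − 408.2 = 808.57 km.

h_sync ≈ 809 km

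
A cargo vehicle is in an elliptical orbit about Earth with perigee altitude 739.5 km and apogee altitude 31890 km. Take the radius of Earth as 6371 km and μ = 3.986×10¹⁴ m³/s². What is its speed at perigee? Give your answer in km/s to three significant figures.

r_p = 6371 + 739.5 = 7110.5 km = 7.1105×10⁶ m.
r_a = 6371 + 31890 = 38261 km = 3.8261×10⁷ m.
Semi-major axis a = (r_p + r_a)/2 = 22686 km = 2.269×10⁷ m.
Vis-viva: v² = μ(2/r − 1/a) = 3.986×10¹⁴ × (2.813×10⁻⁷ − 4.408×10⁻⁸) = 9.455×10⁷ m²/s².
v = 9723 m/s = 9.723 km/s.

v ≈ 9.72 km/s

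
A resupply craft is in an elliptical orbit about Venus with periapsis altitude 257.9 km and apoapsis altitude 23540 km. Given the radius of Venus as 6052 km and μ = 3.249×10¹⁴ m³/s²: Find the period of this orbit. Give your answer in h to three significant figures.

T ≈ 7.36 h

r_p = 6052 + 257.9 = 6309.9 km = 6.3099×10⁶ m.
r_a = 6052 + 23540 = 29592 km = 2.9592×10⁷ m.
Semi-major axis a = (r_p + r_a)/2 = (6309.9 + 29592)/2 = 17951 km = 1.795×10⁷ m.
By Kepler's third law T = 2π√(a³/μ) = 2π × 4.219×10³ = 2.651×10⁴ s.
= 7.364 h.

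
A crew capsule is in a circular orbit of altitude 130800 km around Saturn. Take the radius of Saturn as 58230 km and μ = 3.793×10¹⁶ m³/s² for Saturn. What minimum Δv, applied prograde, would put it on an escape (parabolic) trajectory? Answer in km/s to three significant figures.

r = 58230 + 130800 = 189030 km = 1.8903×10⁸ m.
Circular speed v_c = √(μ/r) = 14170 m/s.
Escape speed v_esc = √(2μ/r) = √2 × v_c = 20030 m/s.
Δv = v_esc − v_c = 5867 m/s = 5.867 km/s.

Δv ≈ 5.87 km/s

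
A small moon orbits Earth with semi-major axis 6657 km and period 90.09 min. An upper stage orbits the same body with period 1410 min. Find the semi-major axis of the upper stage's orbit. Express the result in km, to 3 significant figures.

Kepler's third law: a³ ∝ T², so a₂ = a₁ (T₂/T₁)^(2/3).
T₂/T₁ = 15.65, (T₂/T₁)^(2/3) = 6.257.
a₂ = 6657 × 6.257 = 41650 km.

a₂ ≈ 41700 km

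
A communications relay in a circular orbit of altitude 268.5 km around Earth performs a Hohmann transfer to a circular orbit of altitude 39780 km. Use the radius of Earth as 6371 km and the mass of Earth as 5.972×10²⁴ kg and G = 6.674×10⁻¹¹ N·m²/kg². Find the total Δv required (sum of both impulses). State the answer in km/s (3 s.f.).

Δv_total ≈ 3.96 km/s

μ = GM = 6.674×10⁻¹¹ × 5.972×10²⁴ = 3.986×10¹⁴ m³/s².
r₁ = 6371 + 268.5 = 6639.5 km = 6.6395×10⁶ m.
r₂ = 6371 + 39780 = 46151 km = 4.6151×10⁷ m.
Transfer ellipse a_t = (r₁ + r₂)/2 = 2.640×10⁷ m.
At r₁: circular v_c1 = √(μ/r₁) = 7748 m/s; transfer-perigee v_p = √[μ(2/r₁ − 1/a_t)] = 10250 m/s.
Δv₁ = v_p − v_c1 = 2497 m/s.
At r₂: circular v_c2 = √(μ/r₂) = 2939 m/s; transfer-apogee v_a = √[μ(2/r₂ − 1/a_t)] = 1474 m/s.
Δv₂ = v_c2 − v_a = 1465 m/s.
Total Δv = Δv₁ + Δv₂ = 3962 m/s = 3.962 km/s.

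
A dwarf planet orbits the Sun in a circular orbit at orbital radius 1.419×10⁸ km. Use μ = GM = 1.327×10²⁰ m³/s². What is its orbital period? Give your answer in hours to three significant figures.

T ≈ 8100 hours

r = 1.419×10⁸ km = 1.419×10¹¹ m.
Kepler's third law: T = 2π√(r³/μ) = 2π√((1.419×10¹¹)³ / 1.327×10²⁰).
r³/μ = 2.153×10¹³ s², so T = 2π × 4.640×10⁶ = 2.916×10⁷ s.
Converting: 2.916×10⁷ s ÷ 3600 = 8099 hours.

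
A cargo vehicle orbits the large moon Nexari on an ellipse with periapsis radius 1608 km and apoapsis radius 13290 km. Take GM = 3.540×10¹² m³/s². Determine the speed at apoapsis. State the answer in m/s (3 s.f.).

v ≈ 240 m/s

Semi-major axis a = (r_p + r_a)/2 = 7449.0 km = 7.449×10⁶ m.
Vis-viva: v² = μ(2/r − 1/a) = 3.540×10¹² × (1.505×10⁻⁷ − 1.342×10⁻⁷) = 5.750×10⁴ m²/s².
v = 239.8 m/s.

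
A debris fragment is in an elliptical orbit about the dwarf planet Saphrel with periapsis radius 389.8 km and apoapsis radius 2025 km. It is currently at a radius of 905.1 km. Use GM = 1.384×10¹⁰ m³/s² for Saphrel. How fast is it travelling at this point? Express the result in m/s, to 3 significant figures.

v ≈ 138 m/s

Semi-major axis a = (r_p + r_a)/2 = 1207.4 km = 1.207×10⁶ m.
Vis-viva: v² = μ(2/r − 1/a) = 1.384×10¹⁰ × (2.210×10⁻⁶ − 8.282×10⁻⁷) = 1.912×10⁴ m²/s².
v = 138.3 m/s.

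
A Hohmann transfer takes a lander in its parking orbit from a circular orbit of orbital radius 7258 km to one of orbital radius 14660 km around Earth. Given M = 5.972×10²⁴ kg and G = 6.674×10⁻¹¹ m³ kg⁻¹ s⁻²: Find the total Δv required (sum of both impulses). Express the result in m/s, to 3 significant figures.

Δv_total ≈ 2130 m/s

μ = GM = 6.674×10⁻¹¹ × 5.972×10²⁴ = 3.986×10¹⁴ m³/s².
r₁ = 7258 km = 7.258×10⁶ m.
r₂ = 14660 km = 1.466×10⁷ m.
Transfer ellipse a_t = (r₁ + r₂)/2 = 1.096×10⁷ m.
At r₁: circular v_c1 = √(μ/r₁) = 7410 m/s; transfer-perigee v_p = √[μ(2/r₁ − 1/a_t)] = 8571 m/s.
Δv₁ = v_p − v_c1 = 1160 m/s.
At r₂: circular v_c2 = √(μ/r₂) = 5214 m/s; transfer-apogee v_a = √[μ(2/r₂ − 1/a_t)] = 4243 m/s.
Δv₂ = v_c2 − v_a = 970.8 m/s.
Total Δv = Δv₁ + Δv₂ = 2131 m/s.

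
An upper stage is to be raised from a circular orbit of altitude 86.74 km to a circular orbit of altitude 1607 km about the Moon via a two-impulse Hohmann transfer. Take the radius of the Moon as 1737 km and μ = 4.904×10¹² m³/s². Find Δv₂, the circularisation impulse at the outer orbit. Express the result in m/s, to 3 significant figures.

Δv ≈ 194 m/s

r₁ = 1737 + 86.74 = 1823.7 km = 1.8237×10⁶ m.
r₂ = 1737 + 1607 = 3344.0 km = 3.3440×10⁶ m.
Transfer ellipse a_t = (r₁ + r₂)/2 = 2.584×10⁶ m.
At r₁: circular v_c1 = √(μ/r₁) = 1640 m/s; transfer-perilune v_p = √[μ(2/r₁ − 1/a_t)] = 1865 m/s.
At r₂: circular v_c2 = √(μ/r₂) = 1211 m/s; transfer-apolune v_a = √[μ(2/r₂ − 1/a_t)] = 1017 m/s.
Δv₂ = v_c2 − v_a = 193.6 m/s.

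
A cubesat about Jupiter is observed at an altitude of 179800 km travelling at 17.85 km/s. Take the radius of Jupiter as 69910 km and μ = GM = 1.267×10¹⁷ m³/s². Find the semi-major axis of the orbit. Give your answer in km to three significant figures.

a ≈ 1.82×10⁵ km

r = 69910 + 179800 = 2.4971×10⁵ km = 2.497×10⁸ m.
Vis-viva rearranged: 1/a = 2/r − v²/μ = 8.009×10⁻⁹ − 2.515×10⁻⁹ = 5.495×10⁻⁹ m⁻¹.
a = 1.820×10⁸ m = 1.8200×10⁵ km.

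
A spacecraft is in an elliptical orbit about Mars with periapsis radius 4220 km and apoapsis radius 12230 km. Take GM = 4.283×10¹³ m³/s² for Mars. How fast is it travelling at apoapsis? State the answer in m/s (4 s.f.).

v ≈ 1340 m/s

Semi-major axis a = (r_p + r_a)/2 = 8225.0 km = 8.225×10⁶ m.
Vis-viva: v² = μ(2/r − 1/a) = 4.283×10¹³ × (1.635×10⁻⁷ − 1.216×10⁻⁷) = 1.797×10⁶ m²/s².
v = 1340 m/s.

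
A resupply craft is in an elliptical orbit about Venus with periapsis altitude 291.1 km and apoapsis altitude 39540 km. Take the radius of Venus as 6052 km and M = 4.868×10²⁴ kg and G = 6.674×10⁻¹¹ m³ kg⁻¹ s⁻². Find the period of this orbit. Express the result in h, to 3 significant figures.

T ≈ 12.8 h

μ = GM = 6.674×10⁻¹¹ × 4.868×10²⁴ = 3.249×10¹⁴ m³/s².
r_p = 6052 + 291.1 = 6343.1 km = 6.3431×10⁶ m.
r_a = 6052 + 39540 = 45592 km = 4.5592×10⁷ m.
Semi-major axis a = (r_p + r_a)/2 = (6343.1 + 45592)/2 = 25968 km = 2.597×10⁷ m.
By Kepler's third law T = 2π√(a³/μ) = 2π × 7.341×10³ = 4.613×10⁴ s.
= 12.81 h.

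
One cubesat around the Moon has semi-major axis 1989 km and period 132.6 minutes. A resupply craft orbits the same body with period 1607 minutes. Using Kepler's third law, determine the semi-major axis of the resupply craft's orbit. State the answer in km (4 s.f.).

a₂ ≈ 10490 km

Kepler's third law: a³ ∝ T², so a₂ = a₁ (T₂/T₁)^(2/3).
T₂/T₁ = 12.12, (T₂/T₁)^(2/3) = 5.276.
a₂ = 1989 × 5.276 = 10490 km.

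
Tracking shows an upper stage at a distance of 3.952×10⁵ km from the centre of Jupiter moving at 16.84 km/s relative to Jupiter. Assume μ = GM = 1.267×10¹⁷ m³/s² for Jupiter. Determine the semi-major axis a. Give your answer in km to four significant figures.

a ≈ 3.543×10⁵ km

r = 3.952×10⁸ m.
Vis-viva rearranged: 1/a = 2/r − v²/μ = 5.061×10⁻⁹ − 2.238×10⁻⁹ = 2.822×10⁻⁹ m⁻¹.
a = 3.543×10⁸ m = 3.5430×10⁵ km.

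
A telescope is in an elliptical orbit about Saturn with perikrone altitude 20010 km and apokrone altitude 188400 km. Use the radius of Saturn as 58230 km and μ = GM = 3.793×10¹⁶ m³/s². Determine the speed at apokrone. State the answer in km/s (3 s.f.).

v ≈ 8.61 km/s

r_p = 58230 + 20010 = 78240 km = 7.8240×10⁷ m.
r_a = 58230 + 188400 = 246630 km = 2.4663×10⁸ m.
Semi-major axis a = (r_p + r_a)/2 = 1.6244×10⁵ km = 1.624×10⁸ m.
Vis-viva: v² = μ(2/r − 1/a) = 3.793×10¹⁶ × (8.109×10⁻⁹ − 6.156×10⁻⁹) = 7.408×10⁷ m²/s².
v = 8607 m/s = 8.607 km/s.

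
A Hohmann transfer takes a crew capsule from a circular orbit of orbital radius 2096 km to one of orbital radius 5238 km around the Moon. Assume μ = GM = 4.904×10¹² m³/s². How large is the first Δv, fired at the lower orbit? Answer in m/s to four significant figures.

Δv ≈ 298.5 m/s

r₁ = 2096 km = 2.096×10⁶ m.
r₂ = 5238 km = 5.238×10⁶ m.
Transfer ellipse a_t = (r₁ + r₂)/2 = 3.667×10⁶ m.
At r₁: circular v_c1 = √(μ/r₁) = 1530 m/s; transfer-perilune v_p = √[μ(2/r₁ − 1/a_t)] = 1828 m/s.
Δv₁ = v_p − v_c1 = 298.5 m/s.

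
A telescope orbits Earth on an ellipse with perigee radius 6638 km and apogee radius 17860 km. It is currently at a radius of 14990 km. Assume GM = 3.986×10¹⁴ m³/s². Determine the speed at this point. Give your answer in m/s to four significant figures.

Semi-major axis a = (r_p + r_a)/2 = 12249 km = 1.225×10⁷ m.
Vis-viva: v² = μ(2/r − 1/a) = 3.986×10¹⁴ × (1.334×10⁻⁷ − 8.164×10⁻⁸) = 2.064×10⁷ m²/s².
v = 4543 m/s.

v ≈ 4543 m/s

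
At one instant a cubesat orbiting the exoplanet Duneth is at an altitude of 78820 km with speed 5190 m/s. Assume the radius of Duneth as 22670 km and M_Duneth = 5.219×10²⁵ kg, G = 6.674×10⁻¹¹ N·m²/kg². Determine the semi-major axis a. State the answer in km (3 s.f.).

μ = GM = 6.674×10⁻¹¹ × 5.219×10²⁵ = 3.483×10¹⁵ m³/s².
r = 22670 + 78820 = 1.0149×10⁵ km = 1.015×10⁸ m.
Specific orbital energy ε = v²/2 − μ/r = (5190)²/2 − 3.483×10¹⁵/1.015×10⁸ = -2.085×10⁷ J/kg.
Since ε = −μ/(2a), a = −μ/(2ε) = 8.352×10⁷ m = 83520 km.

a ≈ 83500 km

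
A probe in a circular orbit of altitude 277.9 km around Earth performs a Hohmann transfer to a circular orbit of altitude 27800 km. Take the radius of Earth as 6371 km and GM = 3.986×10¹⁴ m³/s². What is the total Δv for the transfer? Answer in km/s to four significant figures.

Δv_total ≈ 3.742 km/s

r₁ = 6371 + 277.9 = 6648.9 km = 6.6489×10⁶ m.
r₂ = 6371 + 27800 = 34171 km = 3.4171×10⁷ m.
Transfer ellipse a_t = (r₁ + r₂)/2 = 2.041×10⁷ m.
At r₁: circular v_c1 = √(μ/r₁) = 7743 m/s; transfer-perigee v_p = √[μ(2/r₁ − 1/a_t)] = 10020 m/s.
Δv₁ = v_p − v_c1 = 2276 m/s.
At r₂: circular v_c2 = √(μ/r₂) = 3415 m/s; transfer-apogee v_a = √[μ(2/r₂ − 1/a_t)] = 1949 m/s.
Δv₂ = v_c2 − v_a = 1466 m/s.
Total Δv = Δv₁ + Δv₂ = 3742 m/s = 3.742 km/s.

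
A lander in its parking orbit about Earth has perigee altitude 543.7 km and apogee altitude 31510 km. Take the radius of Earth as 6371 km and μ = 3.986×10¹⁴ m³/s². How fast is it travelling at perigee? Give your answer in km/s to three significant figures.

v ≈ 9.87 km/s

r_p = 6371 + 543.7 = 6914.7 km = 6.9147×10⁶ m.
r_a = 6371 + 31510 = 37881 km = 3.7881×10⁷ m.
Semi-major axis a = (r_p + r_a)/2 = 22398 km = 2.240×10⁷ m.
Vis-viva: v² = μ(2/r − 1/a) = 3.986×10¹⁴ × (2.892×10⁻⁷ − 4.465×10⁻⁸) = 9.749×10⁷ m²/s².
v = 9874 m/s = 9.874 km/s.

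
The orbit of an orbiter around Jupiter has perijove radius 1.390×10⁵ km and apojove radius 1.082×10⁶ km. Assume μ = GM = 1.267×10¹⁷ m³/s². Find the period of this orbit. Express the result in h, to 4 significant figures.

Semi-major axis a = (r_p + r_a)/2 = (1.3900×10⁵ + 1.0820×10⁶)/2 = 6.1050×10⁵ km = 6.105×10⁸ m.
By Kepler's third law T = 2π√(a³/μ) = 2π × 4.238×10⁴ = 2.663×10⁵ s.
= 73.96 h.

T ≈ 73.96 h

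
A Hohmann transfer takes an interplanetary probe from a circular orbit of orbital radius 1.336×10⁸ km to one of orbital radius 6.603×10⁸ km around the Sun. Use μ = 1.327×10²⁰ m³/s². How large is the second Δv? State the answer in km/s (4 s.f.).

Δv ≈ 5.952 km/s

r₁ = 1.336×10⁸ km = 1.336×10¹¹ m.
r₂ = 6.603×10⁸ km = 6.603×10¹¹ m.
Transfer ellipse a_t = (r₁ + r₂)/2 = 3.970×10¹¹ m.
At r₁: circular v_c1 = √(μ/r₁) = 31520 m/s; transfer-perihelion v_p = √[μ(2/r₁ − 1/a_t)] = 40650 m/s.
At r₂: circular v_c2 = √(μ/r₂) = 14180 m/s; transfer-aphelion v_a = √[μ(2/r₂ − 1/a_t)] = 8224 m/s.
Δv₂ = v_c2 − v_a = 5952 m/s.
= 5.952 km/s.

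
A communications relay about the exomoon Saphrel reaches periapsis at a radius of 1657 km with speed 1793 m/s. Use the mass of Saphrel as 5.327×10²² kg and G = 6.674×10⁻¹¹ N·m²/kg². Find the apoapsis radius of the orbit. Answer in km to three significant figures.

apoapsis radius ≈ 4950 km

μ = GM = 6.674×10⁻¹¹ × 5.327×10²² = 3.555×10¹² m³/s².
r_p = 1.657×10⁶ m.
Specific energy ε = v²/2 − μ/r = -5.382×10⁵ J/kg, so a = −μ/(2ε) = 3.303×10⁶ m.
The apsides satisfy r_p + r_a = 2a, so the apoapsis radius is 2a − r_p = 4.949×10⁶ m = 4949.2 km.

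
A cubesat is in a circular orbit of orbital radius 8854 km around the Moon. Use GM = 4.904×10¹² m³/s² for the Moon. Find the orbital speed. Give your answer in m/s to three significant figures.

v ≈ 744 m/s

r = 8854 km = 8.854×10⁶ m.
For a circular orbit v = √(μ/r) = √(4.904×10¹² / 8.854×10⁶) = √(5.539×10⁵) = 744.2 m/s.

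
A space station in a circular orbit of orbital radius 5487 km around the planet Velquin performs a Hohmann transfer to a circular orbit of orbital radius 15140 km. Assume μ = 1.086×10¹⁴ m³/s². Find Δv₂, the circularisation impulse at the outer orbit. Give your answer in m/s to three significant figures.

r₁ = 5487 km = 5.487×10⁶ m.
r₂ = 15140 km = 1.514×10⁷ m.
Transfer ellipse a_t = (r₁ + r₂)/2 = 1.031×10⁷ m.
At r₁: circular v_c1 = √(μ/r₁) = 4449 m/s; transfer-periapsis v_p = √[μ(2/r₁ − 1/a_t)] = 5390 m/s.
At r₂: circular v_c2 = √(μ/r₂) = 2678 m/s; transfer-apoapsis v_a = √[μ(2/r₂ − 1/a_t)] = 1954 m/s.
Δv₂ = v_c2 − v_a = 724.7 m/s.

Δv ≈ 725 m/s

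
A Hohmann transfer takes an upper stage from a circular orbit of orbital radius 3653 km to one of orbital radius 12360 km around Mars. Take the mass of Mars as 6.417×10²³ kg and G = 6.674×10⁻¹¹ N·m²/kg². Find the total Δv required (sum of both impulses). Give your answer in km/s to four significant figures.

Δv_total ≈ 1.434 km/s

μ = GM = 6.674×10⁻¹¹ × 6.417×10²³ = 4.283×10¹³ m³/s².
r₁ = 3653 km = 3.653×10⁶ m.
r₂ = 12360 km = 1.236×10⁷ m.
Transfer ellipse a_t = (r₁ + r₂)/2 = 8.006×10⁶ m.
At r₁: circular v_c1 = √(μ/r₁) = 3424 m/s; transfer-periapsis v_p = √[μ(2/r₁ − 1/a_t)] = 4254 m/s.
Δv₁ = v_p − v_c1 = 830.2 m/s.
At r₂: circular v_c2 = √(μ/r₂) = 1861 m/s; transfer-apoapsis v_a = √[μ(2/r₂ − 1/a_t)] = 1257 m/s.
Δv₂ = v_c2 − v_a = 604.1 m/s.
Total Δv = Δv₁ + Δv₂ = 1434 m/s = 1.434 km/s.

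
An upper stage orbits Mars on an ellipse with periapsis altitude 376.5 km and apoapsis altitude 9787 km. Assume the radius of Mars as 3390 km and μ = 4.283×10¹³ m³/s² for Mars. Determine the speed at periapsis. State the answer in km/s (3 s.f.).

v ≈ 4.21 km/s

r_p = 3390 + 376.5 = 3766.5 km = 3.7665×10⁶ m.
r_a = 3390 + 9787 = 13177 km = 1.3177×10⁷ m.
Semi-major axis a = (r_p + r_a)/2 = 8471.8 km = 8.472×10⁶ m.
Vis-viva: v² = μ(2/r − 1/a) = 4.283×10¹³ × (5.310×10⁻⁷ − 1.180×10⁻⁷) = 1.769×10⁷ m²/s².
v = 4206 m/s = 4.206 km/s.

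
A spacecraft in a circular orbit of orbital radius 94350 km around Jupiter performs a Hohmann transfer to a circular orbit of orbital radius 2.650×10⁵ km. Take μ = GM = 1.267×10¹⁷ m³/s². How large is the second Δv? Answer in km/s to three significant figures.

r₁ = 94350 km = 9.435×10⁷ m.
r₂ = 2.650×10⁵ km = 2.650×10⁸ m.
Transfer ellipse a_t = (r₁ + r₂)/2 = 1.797×10⁸ m.
At r₁: circular v_c1 = √(μ/r₁) = 36650 m/s; transfer-perijove v_p = √[μ(2/r₁ − 1/a_t)] = 44500 m/s.
At r₂: circular v_c2 = √(μ/r₂) = 21870 m/s; transfer-apojove v_a = √[μ(2/r₂ − 1/a_t)] = 15850 m/s.
Δv₂ = v_c2 − v_a = 6021 m/s.
= 6.021 km/s.

Δv ≈ 6.02 km/s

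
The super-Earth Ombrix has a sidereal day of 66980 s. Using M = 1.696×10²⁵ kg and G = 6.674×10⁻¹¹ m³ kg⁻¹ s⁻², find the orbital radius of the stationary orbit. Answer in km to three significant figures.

r_sync ≈ 50500 km

μ = GM = 6.674×10⁻¹¹ × 1.696×10²⁵ = 1.132×10¹⁵ m³/s².
A synchronous orbit has period T, so by Kepler's third law a = (μT²/4π²)^(1/3).
μT²/4π² = 1.132×10¹⁵ × (6.698×10⁴)² / 39.48 = 1.286×10²³ m³.
a = 5.048×10⁷ m = 50479 km.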